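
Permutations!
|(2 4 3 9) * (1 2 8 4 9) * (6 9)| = 7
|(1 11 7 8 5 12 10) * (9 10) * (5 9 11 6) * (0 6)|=10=|(0 6 5 12 11 7 8 9 10 1)|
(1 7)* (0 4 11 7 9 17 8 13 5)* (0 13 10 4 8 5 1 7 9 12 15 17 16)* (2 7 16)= [8, 12, 7, 3, 11, 13, 6, 16, 10, 2, 4, 9, 15, 1, 14, 17, 0, 5]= (0 8 10 4 11 9 2 7 16)(1 12 15 17 5 13)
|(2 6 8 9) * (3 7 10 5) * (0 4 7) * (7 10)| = 20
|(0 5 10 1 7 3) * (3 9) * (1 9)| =|(0 5 10 9 3)(1 7)| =10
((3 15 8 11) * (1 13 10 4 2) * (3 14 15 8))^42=(1 10 2 13 4)(3 11 15 8 14)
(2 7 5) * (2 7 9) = (2 9)(5 7) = [0, 1, 9, 3, 4, 7, 6, 5, 8, 2]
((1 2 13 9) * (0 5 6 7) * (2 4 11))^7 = (0 7 6 5)(1 4 11 2 13 9)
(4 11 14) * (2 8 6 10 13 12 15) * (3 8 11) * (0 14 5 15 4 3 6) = (0 14 3 8)(2 11 5 15)(4 6 10 13 12) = [14, 1, 11, 8, 6, 15, 10, 7, 0, 9, 13, 5, 4, 12, 3, 2]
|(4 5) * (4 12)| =3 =|(4 5 12)|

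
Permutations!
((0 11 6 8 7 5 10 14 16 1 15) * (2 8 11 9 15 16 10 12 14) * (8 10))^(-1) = (0 15 9)(1 16)(2 10)(5 7 8 14 12)(6 11) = ((0 9 15)(1 16)(2 10)(5 12 14 8 7)(6 11))^(-1)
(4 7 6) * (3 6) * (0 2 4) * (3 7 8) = (0 2 4 8 3 6) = [2, 1, 4, 6, 8, 5, 0, 7, 3]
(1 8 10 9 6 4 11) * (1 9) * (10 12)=(1 8 12 10)(4 11 9 6)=[0, 8, 2, 3, 11, 5, 4, 7, 12, 6, 1, 9, 10]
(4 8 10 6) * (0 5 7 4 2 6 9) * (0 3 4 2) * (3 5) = (0 3 4 8 10 9 5 7 2 6) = [3, 1, 6, 4, 8, 7, 0, 2, 10, 5, 9]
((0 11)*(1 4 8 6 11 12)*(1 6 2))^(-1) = (0 11 6 12)(1 2 8 4)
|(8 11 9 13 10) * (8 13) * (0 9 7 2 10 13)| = |(13)(0 9 8 11 7 2 10)| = 7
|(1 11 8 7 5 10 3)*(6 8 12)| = 9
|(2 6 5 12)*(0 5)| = |(0 5 12 2 6)| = 5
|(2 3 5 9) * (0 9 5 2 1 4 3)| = 6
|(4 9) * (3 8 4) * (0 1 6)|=12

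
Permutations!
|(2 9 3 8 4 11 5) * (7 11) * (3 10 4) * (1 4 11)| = 30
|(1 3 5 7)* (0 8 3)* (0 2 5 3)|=4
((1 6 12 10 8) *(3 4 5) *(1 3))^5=(1 3 12 5 8 6 4 10)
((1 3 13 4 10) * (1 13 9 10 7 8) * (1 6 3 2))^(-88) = (13)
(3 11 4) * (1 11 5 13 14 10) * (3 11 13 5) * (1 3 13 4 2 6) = (1 4 11 2 6)(3 13 14 10) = [0, 4, 6, 13, 11, 5, 1, 7, 8, 9, 3, 2, 12, 14, 10]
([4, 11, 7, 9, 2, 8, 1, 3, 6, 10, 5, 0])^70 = (0 1 8 10 3 2)(4 11 6 5 9 7)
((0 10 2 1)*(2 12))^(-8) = ((0 10 12 2 1))^(-8) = (0 12 1 10 2)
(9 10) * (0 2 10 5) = (0 2 10 9 5) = [2, 1, 10, 3, 4, 0, 6, 7, 8, 5, 9]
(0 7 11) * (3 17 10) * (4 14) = (0 7 11)(3 17 10)(4 14) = [7, 1, 2, 17, 14, 5, 6, 11, 8, 9, 3, 0, 12, 13, 4, 15, 16, 10]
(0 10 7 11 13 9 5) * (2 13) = (0 10 7 11 2 13 9 5) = [10, 1, 13, 3, 4, 0, 6, 11, 8, 5, 7, 2, 12, 9]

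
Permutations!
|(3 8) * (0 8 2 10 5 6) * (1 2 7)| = |(0 8 3 7 1 2 10 5 6)| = 9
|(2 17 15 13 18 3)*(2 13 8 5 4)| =6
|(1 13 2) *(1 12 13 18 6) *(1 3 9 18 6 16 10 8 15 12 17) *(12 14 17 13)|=22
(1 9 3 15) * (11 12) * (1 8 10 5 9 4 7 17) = (1 4 7 17)(3 15 8 10 5 9)(11 12) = [0, 4, 2, 15, 7, 9, 6, 17, 10, 3, 5, 12, 11, 13, 14, 8, 16, 1]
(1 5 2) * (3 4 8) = [0, 5, 1, 4, 8, 2, 6, 7, 3] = (1 5 2)(3 4 8)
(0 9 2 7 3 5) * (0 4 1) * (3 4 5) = (0 9 2 7 4 1) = [9, 0, 7, 3, 1, 5, 6, 4, 8, 2]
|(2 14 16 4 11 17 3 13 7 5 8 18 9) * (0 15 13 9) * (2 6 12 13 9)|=70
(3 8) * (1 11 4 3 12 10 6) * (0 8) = [8, 11, 2, 0, 3, 5, 1, 7, 12, 9, 6, 4, 10] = (0 8 12 10 6 1 11 4 3)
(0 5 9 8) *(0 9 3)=[5, 1, 2, 0, 4, 3, 6, 7, 9, 8]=(0 5 3)(8 9)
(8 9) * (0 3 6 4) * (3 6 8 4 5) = (0 6 5 3 8 9 4) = [6, 1, 2, 8, 0, 3, 5, 7, 9, 4]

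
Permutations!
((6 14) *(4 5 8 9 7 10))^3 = ((4 5 8 9 7 10)(6 14))^3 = (4 9)(5 7)(6 14)(8 10)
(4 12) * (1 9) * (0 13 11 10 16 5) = (0 13 11 10 16 5)(1 9)(4 12) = [13, 9, 2, 3, 12, 0, 6, 7, 8, 1, 16, 10, 4, 11, 14, 15, 5]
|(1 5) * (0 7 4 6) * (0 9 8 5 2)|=9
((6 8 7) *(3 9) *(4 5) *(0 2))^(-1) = (0 2)(3 9)(4 5)(6 7 8)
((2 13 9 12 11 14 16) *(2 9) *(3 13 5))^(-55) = (16)(2 5 3 13)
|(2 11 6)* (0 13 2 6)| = 4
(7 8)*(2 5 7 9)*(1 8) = (1 8 9 2 5 7) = [0, 8, 5, 3, 4, 7, 6, 1, 9, 2]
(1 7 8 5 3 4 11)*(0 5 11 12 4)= [5, 7, 2, 0, 12, 3, 6, 8, 11, 9, 10, 1, 4]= (0 5 3)(1 7 8 11)(4 12)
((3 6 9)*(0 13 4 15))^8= ((0 13 4 15)(3 6 9))^8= (15)(3 9 6)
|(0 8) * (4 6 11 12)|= |(0 8)(4 6 11 12)|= 4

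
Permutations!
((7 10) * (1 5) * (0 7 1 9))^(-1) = ((0 7 10 1 5 9))^(-1) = (0 9 5 1 10 7)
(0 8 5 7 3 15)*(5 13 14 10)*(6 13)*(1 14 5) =(0 8 6 13 5 7 3 15)(1 14 10) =[8, 14, 2, 15, 4, 7, 13, 3, 6, 9, 1, 11, 12, 5, 10, 0]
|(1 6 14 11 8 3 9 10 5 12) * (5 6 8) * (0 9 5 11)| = |(0 9 10 6 14)(1 8 3 5 12)| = 5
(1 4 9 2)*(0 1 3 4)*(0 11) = (0 1 11)(2 3 4 9) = [1, 11, 3, 4, 9, 5, 6, 7, 8, 2, 10, 0]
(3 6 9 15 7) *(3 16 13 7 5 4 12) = (3 6 9 15 5 4 12)(7 16 13) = [0, 1, 2, 6, 12, 4, 9, 16, 8, 15, 10, 11, 3, 7, 14, 5, 13]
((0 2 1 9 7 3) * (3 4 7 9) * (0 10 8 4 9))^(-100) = ((0 2 1 3 10 8 4 7 9))^(-100) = (0 9 7 4 8 10 3 1 2)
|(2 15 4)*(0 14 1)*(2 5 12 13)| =6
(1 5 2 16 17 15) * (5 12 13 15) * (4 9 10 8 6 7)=(1 12 13 15)(2 16 17 5)(4 9 10 8 6 7)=[0, 12, 16, 3, 9, 2, 7, 4, 6, 10, 8, 11, 13, 15, 14, 1, 17, 5]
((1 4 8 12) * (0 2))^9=(0 2)(1 4 8 12)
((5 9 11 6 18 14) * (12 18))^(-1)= ((5 9 11 6 12 18 14))^(-1)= (5 14 18 12 6 11 9)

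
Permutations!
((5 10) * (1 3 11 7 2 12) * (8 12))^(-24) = (1 2 3 8 11 12 7)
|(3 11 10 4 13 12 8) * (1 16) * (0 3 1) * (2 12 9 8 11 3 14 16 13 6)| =|(0 14 16)(1 13 9 8)(2 12 11 10 4 6)| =12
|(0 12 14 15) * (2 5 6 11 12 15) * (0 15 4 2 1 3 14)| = 21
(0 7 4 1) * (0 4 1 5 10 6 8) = (0 7 1 4 5 10 6 8) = [7, 4, 2, 3, 5, 10, 8, 1, 0, 9, 6]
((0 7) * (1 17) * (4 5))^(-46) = (17)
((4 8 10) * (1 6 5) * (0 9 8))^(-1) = ((0 9 8 10 4)(1 6 5))^(-1) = (0 4 10 8 9)(1 5 6)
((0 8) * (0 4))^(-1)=((0 8 4))^(-1)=(0 4 8)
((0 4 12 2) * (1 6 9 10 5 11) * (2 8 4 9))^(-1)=(0 2 6 1 11 5 10 9)(4 8 12)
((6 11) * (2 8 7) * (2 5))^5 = (2 8 7 5)(6 11)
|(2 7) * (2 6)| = |(2 7 6)| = 3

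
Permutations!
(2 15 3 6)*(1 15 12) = (1 15 3 6 2 12) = [0, 15, 12, 6, 4, 5, 2, 7, 8, 9, 10, 11, 1, 13, 14, 3]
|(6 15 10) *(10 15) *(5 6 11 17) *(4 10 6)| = |(4 10 11 17 5)| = 5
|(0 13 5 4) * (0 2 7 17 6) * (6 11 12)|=|(0 13 5 4 2 7 17 11 12 6)|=10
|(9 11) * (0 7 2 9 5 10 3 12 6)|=10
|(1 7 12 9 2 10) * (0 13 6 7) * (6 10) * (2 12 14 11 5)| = |(0 13 10 1)(2 6 7 14 11 5)(9 12)| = 12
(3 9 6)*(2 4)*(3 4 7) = [0, 1, 7, 9, 2, 5, 4, 3, 8, 6] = (2 7 3 9 6 4)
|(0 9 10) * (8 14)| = 6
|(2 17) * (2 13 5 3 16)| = |(2 17 13 5 3 16)| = 6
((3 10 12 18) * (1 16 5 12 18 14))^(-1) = (1 14 12 5 16)(3 18 10)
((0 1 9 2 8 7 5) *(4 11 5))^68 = (0 7 1 4 9 11 2 5 8)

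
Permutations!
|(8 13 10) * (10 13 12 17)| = |(8 12 17 10)| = 4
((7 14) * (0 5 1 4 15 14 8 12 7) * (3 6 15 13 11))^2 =((0 5 1 4 13 11 3 6 15 14)(7 8 12))^2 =(0 1 13 3 15)(4 11 6 14 5)(7 12 8)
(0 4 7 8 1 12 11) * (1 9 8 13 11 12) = [4, 1, 2, 3, 7, 5, 6, 13, 9, 8, 10, 0, 12, 11] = (0 4 7 13 11)(8 9)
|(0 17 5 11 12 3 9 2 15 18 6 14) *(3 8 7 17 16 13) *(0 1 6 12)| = 42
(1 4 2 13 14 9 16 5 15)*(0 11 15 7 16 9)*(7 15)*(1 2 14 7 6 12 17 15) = [11, 4, 13, 3, 14, 1, 12, 16, 8, 9, 10, 6, 17, 7, 0, 2, 5, 15] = (0 11 6 12 17 15 2 13 7 16 5 1 4 14)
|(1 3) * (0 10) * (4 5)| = |(0 10)(1 3)(4 5)| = 2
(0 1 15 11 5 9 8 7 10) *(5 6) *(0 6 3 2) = (0 1 15 11 3 2)(5 9 8 7 10 6) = [1, 15, 0, 2, 4, 9, 5, 10, 7, 8, 6, 3, 12, 13, 14, 11]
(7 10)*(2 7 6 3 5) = (2 7 10 6 3 5) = [0, 1, 7, 5, 4, 2, 3, 10, 8, 9, 6]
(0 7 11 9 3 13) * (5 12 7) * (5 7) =(0 7 11 9 3 13)(5 12) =[7, 1, 2, 13, 4, 12, 6, 11, 8, 3, 10, 9, 5, 0]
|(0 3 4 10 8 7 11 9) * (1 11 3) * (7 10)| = |(0 1 11 9)(3 4 7)(8 10)| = 12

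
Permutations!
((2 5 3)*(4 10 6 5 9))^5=(2 5 10 9 3 6 4)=((2 9 4 10 6 5 3))^5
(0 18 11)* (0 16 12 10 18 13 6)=(0 13 6)(10 18 11 16 12)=[13, 1, 2, 3, 4, 5, 0, 7, 8, 9, 18, 16, 10, 6, 14, 15, 12, 17, 11]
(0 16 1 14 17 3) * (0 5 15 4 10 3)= (0 16 1 14 17)(3 5 15 4 10)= [16, 14, 2, 5, 10, 15, 6, 7, 8, 9, 3, 11, 12, 13, 17, 4, 1, 0]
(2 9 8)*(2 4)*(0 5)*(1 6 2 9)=(0 5)(1 6 2)(4 9 8)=[5, 6, 1, 3, 9, 0, 2, 7, 4, 8]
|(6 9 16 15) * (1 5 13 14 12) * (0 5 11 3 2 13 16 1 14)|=22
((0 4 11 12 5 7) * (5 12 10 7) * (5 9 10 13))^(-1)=(0 7 10 9 5 13 11 4)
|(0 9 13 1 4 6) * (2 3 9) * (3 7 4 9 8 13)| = |(0 2 7 4 6)(1 9 3 8 13)| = 5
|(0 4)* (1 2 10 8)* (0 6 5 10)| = |(0 4 6 5 10 8 1 2)| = 8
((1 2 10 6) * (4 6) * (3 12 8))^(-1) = ((1 2 10 4 6)(3 12 8))^(-1) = (1 6 4 10 2)(3 8 12)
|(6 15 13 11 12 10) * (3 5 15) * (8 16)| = |(3 5 15 13 11 12 10 6)(8 16)| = 8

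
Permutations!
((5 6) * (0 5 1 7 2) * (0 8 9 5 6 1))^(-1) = (0 6)(1 5 9 8 2 7)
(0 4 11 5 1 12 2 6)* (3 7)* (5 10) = (0 4 11 10 5 1 12 2 6)(3 7) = [4, 12, 6, 7, 11, 1, 0, 3, 8, 9, 5, 10, 2]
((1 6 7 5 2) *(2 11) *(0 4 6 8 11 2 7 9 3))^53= ((0 4 6 9 3)(1 8 11 7 5 2))^53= (0 9 4 3 6)(1 2 5 7 11 8)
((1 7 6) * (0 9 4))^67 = ((0 9 4)(1 7 6))^67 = (0 9 4)(1 7 6)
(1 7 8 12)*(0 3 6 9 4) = [3, 7, 2, 6, 0, 5, 9, 8, 12, 4, 10, 11, 1] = (0 3 6 9 4)(1 7 8 12)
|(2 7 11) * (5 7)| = 4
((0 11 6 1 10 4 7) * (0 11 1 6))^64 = (0 7 10)(1 11 4)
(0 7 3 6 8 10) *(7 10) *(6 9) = (0 10)(3 9 6 8 7) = [10, 1, 2, 9, 4, 5, 8, 3, 7, 6, 0]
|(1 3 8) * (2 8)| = |(1 3 2 8)| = 4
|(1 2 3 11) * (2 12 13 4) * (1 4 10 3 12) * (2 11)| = |(2 12 13 10 3)(4 11)| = 10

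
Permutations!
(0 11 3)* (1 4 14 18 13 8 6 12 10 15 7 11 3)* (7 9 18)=(0 3)(1 4 14 7 11)(6 12 10 15 9 18 13 8)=[3, 4, 2, 0, 14, 5, 12, 11, 6, 18, 15, 1, 10, 8, 7, 9, 16, 17, 13]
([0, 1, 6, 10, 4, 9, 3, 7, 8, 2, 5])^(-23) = (2 6 3 10 5 9)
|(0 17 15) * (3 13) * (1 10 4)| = 6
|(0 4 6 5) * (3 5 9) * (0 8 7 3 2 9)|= 12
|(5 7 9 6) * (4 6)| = 5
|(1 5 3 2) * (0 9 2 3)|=5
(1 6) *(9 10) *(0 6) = (0 6 1)(9 10) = [6, 0, 2, 3, 4, 5, 1, 7, 8, 10, 9]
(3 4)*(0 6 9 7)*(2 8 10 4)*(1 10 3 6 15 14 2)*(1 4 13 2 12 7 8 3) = (0 15 14 12 7)(1 10 13 2 3 4 6 9 8) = [15, 10, 3, 4, 6, 5, 9, 0, 1, 8, 13, 11, 7, 2, 12, 14]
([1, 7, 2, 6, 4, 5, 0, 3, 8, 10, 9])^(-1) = (0 6 3 7 1)(9 10)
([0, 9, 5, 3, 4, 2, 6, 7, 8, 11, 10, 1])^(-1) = [0, 11, 5, 3, 4, 2, 6, 7, 8, 1, 10, 9]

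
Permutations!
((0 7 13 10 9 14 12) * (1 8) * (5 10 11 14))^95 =((0 7 13 11 14 12)(1 8)(5 10 9))^95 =(0 12 14 11 13 7)(1 8)(5 9 10)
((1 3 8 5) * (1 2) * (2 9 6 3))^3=(1 2)(3 9 8 6 5)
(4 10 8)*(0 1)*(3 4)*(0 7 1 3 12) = (0 3 4 10 8 12)(1 7) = [3, 7, 2, 4, 10, 5, 6, 1, 12, 9, 8, 11, 0]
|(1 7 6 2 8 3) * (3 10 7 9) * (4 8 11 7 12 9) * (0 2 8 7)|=|(0 2 11)(1 4 7 6 8 10 12 9 3)|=9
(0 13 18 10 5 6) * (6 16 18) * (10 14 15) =[13, 1, 2, 3, 4, 16, 0, 7, 8, 9, 5, 11, 12, 6, 15, 10, 18, 17, 14] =(0 13 6)(5 16 18 14 15 10)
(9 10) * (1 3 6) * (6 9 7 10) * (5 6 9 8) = (1 3 8 5 6)(7 10) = [0, 3, 2, 8, 4, 6, 1, 10, 5, 9, 7]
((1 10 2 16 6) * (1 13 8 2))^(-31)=(1 10)(2 8 13 6 16)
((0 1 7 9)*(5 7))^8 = ((0 1 5 7 9))^8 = (0 7 1 9 5)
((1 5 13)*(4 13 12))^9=(1 13 4 12 5)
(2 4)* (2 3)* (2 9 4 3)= (2 3 9 4)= [0, 1, 3, 9, 2, 5, 6, 7, 8, 4]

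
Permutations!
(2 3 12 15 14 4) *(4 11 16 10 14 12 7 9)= (2 3 7 9 4)(10 14 11 16)(12 15)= [0, 1, 3, 7, 2, 5, 6, 9, 8, 4, 14, 16, 15, 13, 11, 12, 10]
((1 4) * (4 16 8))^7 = (1 4 8 16)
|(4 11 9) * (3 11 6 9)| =6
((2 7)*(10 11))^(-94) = ((2 7)(10 11))^(-94) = (11)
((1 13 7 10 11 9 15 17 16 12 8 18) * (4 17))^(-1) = ((1 13 7 10 11 9 15 4 17 16 12 8 18))^(-1) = (1 18 8 12 16 17 4 15 9 11 10 7 13)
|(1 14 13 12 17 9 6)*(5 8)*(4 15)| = 14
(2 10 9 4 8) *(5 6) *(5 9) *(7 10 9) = (2 9 4 8)(5 6 7 10) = [0, 1, 9, 3, 8, 6, 7, 10, 2, 4, 5]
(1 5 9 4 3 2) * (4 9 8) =(9)(1 5 8 4 3 2) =[0, 5, 1, 2, 3, 8, 6, 7, 4, 9]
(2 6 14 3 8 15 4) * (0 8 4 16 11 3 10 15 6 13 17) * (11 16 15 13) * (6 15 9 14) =(0 8 15 9 14 10 13 17)(2 11 3 4) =[8, 1, 11, 4, 2, 5, 6, 7, 15, 14, 13, 3, 12, 17, 10, 9, 16, 0]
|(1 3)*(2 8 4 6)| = 4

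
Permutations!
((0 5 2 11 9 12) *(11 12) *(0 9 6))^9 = ((0 5 2 12 9 11 6))^9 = (0 2 9 6 5 12 11)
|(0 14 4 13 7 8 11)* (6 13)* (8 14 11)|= 10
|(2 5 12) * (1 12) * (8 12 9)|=|(1 9 8 12 2 5)|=6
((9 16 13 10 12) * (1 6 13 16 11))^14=(16)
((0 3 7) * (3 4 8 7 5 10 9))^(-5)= ((0 4 8 7)(3 5 10 9))^(-5)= (0 7 8 4)(3 9 10 5)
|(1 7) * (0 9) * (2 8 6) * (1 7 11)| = |(0 9)(1 11)(2 8 6)| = 6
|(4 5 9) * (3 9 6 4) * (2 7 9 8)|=15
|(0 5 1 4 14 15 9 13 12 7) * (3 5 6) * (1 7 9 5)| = 9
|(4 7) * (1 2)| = |(1 2)(4 7)| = 2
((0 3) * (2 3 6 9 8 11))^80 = (0 8 3 9 2 6 11)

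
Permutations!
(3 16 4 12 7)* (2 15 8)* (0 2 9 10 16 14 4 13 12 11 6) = (0 2 15 8 9 10 16 13 12 7 3 14 4 11 6) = [2, 1, 15, 14, 11, 5, 0, 3, 9, 10, 16, 6, 7, 12, 4, 8, 13]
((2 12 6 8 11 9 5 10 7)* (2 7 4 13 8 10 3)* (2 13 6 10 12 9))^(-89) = ((2 9 5 3 13 8 11)(4 6 12 10))^(-89) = (2 5 13 11 9 3 8)(4 10 12 6)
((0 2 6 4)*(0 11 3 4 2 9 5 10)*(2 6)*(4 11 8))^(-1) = ((0 9 5 10)(3 11)(4 8))^(-1) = (0 10 5 9)(3 11)(4 8)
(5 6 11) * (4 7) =(4 7)(5 6 11) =[0, 1, 2, 3, 7, 6, 11, 4, 8, 9, 10, 5]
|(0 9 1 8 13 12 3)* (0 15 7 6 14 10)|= |(0 9 1 8 13 12 3 15 7 6 14 10)|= 12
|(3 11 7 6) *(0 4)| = |(0 4)(3 11 7 6)| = 4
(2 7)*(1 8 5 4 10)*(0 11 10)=[11, 8, 7, 3, 0, 4, 6, 2, 5, 9, 1, 10]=(0 11 10 1 8 5 4)(2 7)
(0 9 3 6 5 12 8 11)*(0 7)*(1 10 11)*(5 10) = (0 9 3 6 10 11 7)(1 5 12 8) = [9, 5, 2, 6, 4, 12, 10, 0, 1, 3, 11, 7, 8]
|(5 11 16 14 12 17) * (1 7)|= 6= |(1 7)(5 11 16 14 12 17)|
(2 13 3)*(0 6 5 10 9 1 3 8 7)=(0 6 5 10 9 1 3 2 13 8 7)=[6, 3, 13, 2, 4, 10, 5, 0, 7, 1, 9, 11, 12, 8]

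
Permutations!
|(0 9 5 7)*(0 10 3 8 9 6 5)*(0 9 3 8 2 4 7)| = 6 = |(0 6 5)(2 4 7 10 8 3)|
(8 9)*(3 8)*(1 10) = (1 10)(3 8 9) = [0, 10, 2, 8, 4, 5, 6, 7, 9, 3, 1]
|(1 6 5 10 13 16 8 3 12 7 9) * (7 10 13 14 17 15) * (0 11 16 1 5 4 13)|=52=|(0 11 16 8 3 12 10 14 17 15 7 9 5)(1 6 4 13)|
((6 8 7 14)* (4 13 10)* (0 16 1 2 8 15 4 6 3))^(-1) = (0 3 14 7 8 2 1 16)(4 15 6 10 13)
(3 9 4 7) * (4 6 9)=(3 4 7)(6 9)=[0, 1, 2, 4, 7, 5, 9, 3, 8, 6]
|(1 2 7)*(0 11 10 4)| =12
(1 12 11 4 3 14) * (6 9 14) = [0, 12, 2, 6, 3, 5, 9, 7, 8, 14, 10, 4, 11, 13, 1] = (1 12 11 4 3 6 9 14)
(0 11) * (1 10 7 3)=(0 11)(1 10 7 3)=[11, 10, 2, 1, 4, 5, 6, 3, 8, 9, 7, 0]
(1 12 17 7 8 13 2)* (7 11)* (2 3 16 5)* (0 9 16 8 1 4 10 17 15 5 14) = [9, 12, 4, 8, 10, 2, 6, 1, 13, 16, 17, 7, 15, 3, 0, 5, 14, 11] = (0 9 16 14)(1 12 15 5 2 4 10 17 11 7)(3 8 13)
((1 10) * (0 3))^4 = (10)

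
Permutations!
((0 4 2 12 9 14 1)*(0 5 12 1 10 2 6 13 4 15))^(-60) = (15)(1 9 2 12 10 5 14)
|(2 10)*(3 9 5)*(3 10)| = 5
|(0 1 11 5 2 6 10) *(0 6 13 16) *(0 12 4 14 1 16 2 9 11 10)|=24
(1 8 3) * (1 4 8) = [0, 1, 2, 4, 8, 5, 6, 7, 3] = (3 4 8)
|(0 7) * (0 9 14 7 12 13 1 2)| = 15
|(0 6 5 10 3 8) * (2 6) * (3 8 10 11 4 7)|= 10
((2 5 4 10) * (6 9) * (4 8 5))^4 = ((2 4 10)(5 8)(6 9))^4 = (2 4 10)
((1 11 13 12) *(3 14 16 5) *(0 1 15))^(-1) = (0 15 12 13 11 1)(3 5 16 14)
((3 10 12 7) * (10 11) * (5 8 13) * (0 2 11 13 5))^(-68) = (0 12)(2 7)(3 11)(10 13)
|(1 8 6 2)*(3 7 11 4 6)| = |(1 8 3 7 11 4 6 2)| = 8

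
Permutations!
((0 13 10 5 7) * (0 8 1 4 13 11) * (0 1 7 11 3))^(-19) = (0 3)(1 11 5 10 13 4)(7 8)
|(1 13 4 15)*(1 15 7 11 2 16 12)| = 8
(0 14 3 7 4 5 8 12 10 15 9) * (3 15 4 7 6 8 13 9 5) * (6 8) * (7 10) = (0 14 15 5 13 9)(3 8 12 7 10 4) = [14, 1, 2, 8, 3, 13, 6, 10, 12, 0, 4, 11, 7, 9, 15, 5]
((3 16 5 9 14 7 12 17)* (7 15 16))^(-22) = (3 12)(5 15 9 16 14)(7 17)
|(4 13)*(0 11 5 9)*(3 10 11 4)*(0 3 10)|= |(0 4 13 10 11 5 9 3)|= 8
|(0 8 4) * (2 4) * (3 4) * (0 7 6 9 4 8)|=12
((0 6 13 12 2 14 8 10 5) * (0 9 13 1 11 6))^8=((1 11 6)(2 14 8 10 5 9 13 12))^8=(14)(1 6 11)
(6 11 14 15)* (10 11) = (6 10 11 14 15) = [0, 1, 2, 3, 4, 5, 10, 7, 8, 9, 11, 14, 12, 13, 15, 6]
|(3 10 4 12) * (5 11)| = 4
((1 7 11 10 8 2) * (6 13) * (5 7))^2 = ((1 5 7 11 10 8 2)(6 13))^2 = (13)(1 7 10 2 5 11 8)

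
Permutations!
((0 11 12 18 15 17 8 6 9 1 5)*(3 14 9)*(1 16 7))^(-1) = ((0 11 12 18 15 17 8 6 3 14 9 16 7 1 5))^(-1) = (0 5 1 7 16 9 14 3 6 8 17 15 18 12 11)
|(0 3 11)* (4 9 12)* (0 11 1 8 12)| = |(0 3 1 8 12 4 9)| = 7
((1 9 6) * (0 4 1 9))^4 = (9)(0 4 1)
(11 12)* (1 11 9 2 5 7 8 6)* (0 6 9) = (0 6 1 11 12)(2 5 7 8 9) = [6, 11, 5, 3, 4, 7, 1, 8, 9, 2, 10, 12, 0]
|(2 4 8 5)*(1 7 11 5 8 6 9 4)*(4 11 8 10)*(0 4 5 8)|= 11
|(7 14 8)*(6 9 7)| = 5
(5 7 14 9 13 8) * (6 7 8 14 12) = (5 8)(6 7 12)(9 13 14) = [0, 1, 2, 3, 4, 8, 7, 12, 5, 13, 10, 11, 6, 14, 9]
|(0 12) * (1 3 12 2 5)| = 6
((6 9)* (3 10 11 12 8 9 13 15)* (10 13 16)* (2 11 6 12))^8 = (3 15 13)(6 10 16)(8 12 9)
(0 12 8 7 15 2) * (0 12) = (2 12 8 7 15) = [0, 1, 12, 3, 4, 5, 6, 15, 7, 9, 10, 11, 8, 13, 14, 2]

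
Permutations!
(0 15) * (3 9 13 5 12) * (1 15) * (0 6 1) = [0, 15, 2, 9, 4, 12, 1, 7, 8, 13, 10, 11, 3, 5, 14, 6] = (1 15 6)(3 9 13 5 12)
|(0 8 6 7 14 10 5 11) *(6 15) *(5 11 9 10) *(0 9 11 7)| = 12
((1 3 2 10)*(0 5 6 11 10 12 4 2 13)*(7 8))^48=((0 5 6 11 10 1 3 13)(2 12 4)(7 8))^48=(13)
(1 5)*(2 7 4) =(1 5)(2 7 4) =[0, 5, 7, 3, 2, 1, 6, 4]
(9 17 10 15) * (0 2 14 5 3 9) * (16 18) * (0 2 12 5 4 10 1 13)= (0 12 5 3 9 17 1 13)(2 14 4 10 15)(16 18)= [12, 13, 14, 9, 10, 3, 6, 7, 8, 17, 15, 11, 5, 0, 4, 2, 18, 1, 16]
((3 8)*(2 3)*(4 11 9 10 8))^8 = (2 3 4 11 9 10 8)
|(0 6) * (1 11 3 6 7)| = |(0 7 1 11 3 6)| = 6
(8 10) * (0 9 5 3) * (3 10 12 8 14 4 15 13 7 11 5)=(0 9 3)(4 15 13 7 11 5 10 14)(8 12)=[9, 1, 2, 0, 15, 10, 6, 11, 12, 3, 14, 5, 8, 7, 4, 13]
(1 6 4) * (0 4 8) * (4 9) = [9, 6, 2, 3, 1, 5, 8, 7, 0, 4] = (0 9 4 1 6 8)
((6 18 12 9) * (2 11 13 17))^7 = (2 17 13 11)(6 9 12 18)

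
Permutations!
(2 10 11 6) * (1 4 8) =[0, 4, 10, 3, 8, 5, 2, 7, 1, 9, 11, 6] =(1 4 8)(2 10 11 6)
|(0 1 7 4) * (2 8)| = 4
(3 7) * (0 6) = (0 6)(3 7) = [6, 1, 2, 7, 4, 5, 0, 3]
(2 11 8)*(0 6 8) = (0 6 8 2 11) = [6, 1, 11, 3, 4, 5, 8, 7, 2, 9, 10, 0]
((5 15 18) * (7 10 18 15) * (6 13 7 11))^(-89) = ((5 11 6 13 7 10 18))^(-89) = (5 6 7 18 11 13 10)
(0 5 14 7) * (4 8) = (0 5 14 7)(4 8) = [5, 1, 2, 3, 8, 14, 6, 0, 4, 9, 10, 11, 12, 13, 7]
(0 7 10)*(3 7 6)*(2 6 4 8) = [4, 1, 6, 7, 8, 5, 3, 10, 2, 9, 0] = (0 4 8 2 6 3 7 10)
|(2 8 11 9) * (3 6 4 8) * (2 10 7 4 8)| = 9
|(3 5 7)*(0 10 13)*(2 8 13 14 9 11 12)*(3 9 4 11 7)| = 18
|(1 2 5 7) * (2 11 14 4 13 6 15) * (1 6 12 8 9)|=|(1 11 14 4 13 12 8 9)(2 5 7 6 15)|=40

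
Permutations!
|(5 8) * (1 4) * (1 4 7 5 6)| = 5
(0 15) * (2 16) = [15, 1, 16, 3, 4, 5, 6, 7, 8, 9, 10, 11, 12, 13, 14, 0, 2] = (0 15)(2 16)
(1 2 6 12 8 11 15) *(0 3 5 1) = (0 3 5 1 2 6 12 8 11 15) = [3, 2, 6, 5, 4, 1, 12, 7, 11, 9, 10, 15, 8, 13, 14, 0]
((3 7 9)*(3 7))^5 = (7 9)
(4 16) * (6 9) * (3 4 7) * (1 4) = (1 4 16 7 3)(6 9) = [0, 4, 2, 1, 16, 5, 9, 3, 8, 6, 10, 11, 12, 13, 14, 15, 7]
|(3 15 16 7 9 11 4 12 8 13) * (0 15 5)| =|(0 15 16 7 9 11 4 12 8 13 3 5)| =12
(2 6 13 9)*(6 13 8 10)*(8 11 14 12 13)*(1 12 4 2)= [0, 12, 8, 3, 2, 5, 11, 7, 10, 1, 6, 14, 13, 9, 4]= (1 12 13 9)(2 8 10 6 11 14 4)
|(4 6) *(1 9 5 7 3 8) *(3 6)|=|(1 9 5 7 6 4 3 8)|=8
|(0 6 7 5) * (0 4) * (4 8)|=|(0 6 7 5 8 4)|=6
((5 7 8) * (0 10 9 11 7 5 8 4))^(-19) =((0 10 9 11 7 4))^(-19) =(0 4 7 11 9 10)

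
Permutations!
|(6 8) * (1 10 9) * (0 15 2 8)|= 15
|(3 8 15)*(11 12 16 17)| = 12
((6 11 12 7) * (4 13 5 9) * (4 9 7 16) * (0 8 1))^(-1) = (0 1 8)(4 16 12 11 6 7 5 13)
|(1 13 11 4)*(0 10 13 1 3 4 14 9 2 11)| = |(0 10 13)(2 11 14 9)(3 4)| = 12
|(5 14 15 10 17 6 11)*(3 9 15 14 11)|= 6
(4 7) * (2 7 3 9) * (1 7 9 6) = (1 7 4 3 6)(2 9) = [0, 7, 9, 6, 3, 5, 1, 4, 8, 2]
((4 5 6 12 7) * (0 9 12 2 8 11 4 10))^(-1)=(0 10 7 12 9)(2 6 5 4 11 8)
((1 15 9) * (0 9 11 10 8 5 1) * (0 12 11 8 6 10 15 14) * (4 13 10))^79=(0 1 8 11 9 14 5 15 12)(4 6 10 13)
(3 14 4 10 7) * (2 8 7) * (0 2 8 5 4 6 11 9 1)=(0 2 5 4 10 8 7 3 14 6 11 9 1)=[2, 0, 5, 14, 10, 4, 11, 3, 7, 1, 8, 9, 12, 13, 6]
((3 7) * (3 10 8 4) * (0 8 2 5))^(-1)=(0 5 2 10 7 3 4 8)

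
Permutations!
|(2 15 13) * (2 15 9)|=|(2 9)(13 15)|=2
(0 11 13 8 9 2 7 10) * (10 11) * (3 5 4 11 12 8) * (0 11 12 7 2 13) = [10, 1, 2, 5, 12, 4, 6, 7, 9, 13, 11, 0, 8, 3] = (0 10 11)(3 5 4 12 8 9 13)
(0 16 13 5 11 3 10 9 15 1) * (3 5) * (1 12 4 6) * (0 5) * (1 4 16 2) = [2, 5, 1, 10, 6, 11, 4, 7, 8, 15, 9, 0, 16, 3, 14, 12, 13] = (0 2 1 5 11)(3 10 9 15 12 16 13)(4 6)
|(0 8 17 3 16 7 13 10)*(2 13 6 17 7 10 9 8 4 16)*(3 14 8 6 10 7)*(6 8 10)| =40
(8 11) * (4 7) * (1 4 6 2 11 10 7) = (1 4)(2 11 8 10 7 6) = [0, 4, 11, 3, 1, 5, 2, 6, 10, 9, 7, 8]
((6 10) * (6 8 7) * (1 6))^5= ((1 6 10 8 7))^5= (10)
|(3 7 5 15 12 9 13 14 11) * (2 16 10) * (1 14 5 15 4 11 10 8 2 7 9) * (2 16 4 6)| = 24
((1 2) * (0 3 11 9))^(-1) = (0 9 11 3)(1 2)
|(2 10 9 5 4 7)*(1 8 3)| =|(1 8 3)(2 10 9 5 4 7)| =6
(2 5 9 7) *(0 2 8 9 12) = (0 2 5 12)(7 8 9) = [2, 1, 5, 3, 4, 12, 6, 8, 9, 7, 10, 11, 0]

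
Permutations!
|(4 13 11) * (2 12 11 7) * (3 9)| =6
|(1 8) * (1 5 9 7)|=5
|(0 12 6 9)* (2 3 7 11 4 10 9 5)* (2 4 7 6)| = |(0 12 2 3 6 5 4 10 9)(7 11)| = 18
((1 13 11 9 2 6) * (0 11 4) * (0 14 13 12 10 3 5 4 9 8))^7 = ((0 11 8)(1 12 10 3 5 4 14 13 9 2 6))^7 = (0 11 8)(1 13 3 6 14 10 2 4 12 9 5)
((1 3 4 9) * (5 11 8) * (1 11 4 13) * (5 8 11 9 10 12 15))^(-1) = (1 13 3)(4 5 15 12 10)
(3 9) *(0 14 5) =(0 14 5)(3 9) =[14, 1, 2, 9, 4, 0, 6, 7, 8, 3, 10, 11, 12, 13, 5]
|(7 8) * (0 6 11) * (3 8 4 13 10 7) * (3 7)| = 6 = |(0 6 11)(3 8 7 4 13 10)|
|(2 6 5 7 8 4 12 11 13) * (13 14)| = 10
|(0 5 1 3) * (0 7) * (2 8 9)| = 15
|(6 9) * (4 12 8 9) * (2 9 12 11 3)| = 6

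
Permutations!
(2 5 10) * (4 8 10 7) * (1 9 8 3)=(1 9 8 10 2 5 7 4 3)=[0, 9, 5, 1, 3, 7, 6, 4, 10, 8, 2]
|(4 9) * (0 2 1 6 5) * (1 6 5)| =10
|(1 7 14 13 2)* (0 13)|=6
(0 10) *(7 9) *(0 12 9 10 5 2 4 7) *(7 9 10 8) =(0 5 2 4 9)(7 8)(10 12) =[5, 1, 4, 3, 9, 2, 6, 8, 7, 0, 12, 11, 10]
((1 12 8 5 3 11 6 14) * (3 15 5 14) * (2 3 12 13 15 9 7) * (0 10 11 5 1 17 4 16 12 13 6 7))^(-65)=(0 9 5 3 2 7 11 10)(1 15 13 6)(4 16 12 8 14 17)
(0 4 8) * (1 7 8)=[4, 7, 2, 3, 1, 5, 6, 8, 0]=(0 4 1 7 8)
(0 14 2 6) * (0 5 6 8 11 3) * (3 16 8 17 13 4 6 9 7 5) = (0 14 2 17 13 4 6 3)(5 9 7)(8 11 16) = [14, 1, 17, 0, 6, 9, 3, 5, 11, 7, 10, 16, 12, 4, 2, 15, 8, 13]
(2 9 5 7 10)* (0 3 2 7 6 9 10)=(0 3 2 10 7)(5 6 9)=[3, 1, 10, 2, 4, 6, 9, 0, 8, 5, 7]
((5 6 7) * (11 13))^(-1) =(5 7 6)(11 13)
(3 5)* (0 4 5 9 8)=(0 4 5 3 9 8)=[4, 1, 2, 9, 5, 3, 6, 7, 0, 8]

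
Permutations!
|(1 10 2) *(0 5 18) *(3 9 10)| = 15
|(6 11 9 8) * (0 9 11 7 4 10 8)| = 10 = |(11)(0 9)(4 10 8 6 7)|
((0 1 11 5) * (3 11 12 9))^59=(0 9 5 12 11 1 3)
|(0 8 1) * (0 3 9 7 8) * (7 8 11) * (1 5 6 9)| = 4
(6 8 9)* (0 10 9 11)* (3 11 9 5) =[10, 1, 2, 11, 4, 3, 8, 7, 9, 6, 5, 0] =(0 10 5 3 11)(6 8 9)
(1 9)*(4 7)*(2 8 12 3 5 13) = (1 9)(2 8 12 3 5 13)(4 7) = [0, 9, 8, 5, 7, 13, 6, 4, 12, 1, 10, 11, 3, 2]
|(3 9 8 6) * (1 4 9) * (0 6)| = 7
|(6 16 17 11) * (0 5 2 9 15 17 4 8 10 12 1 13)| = |(0 5 2 9 15 17 11 6 16 4 8 10 12 1 13)| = 15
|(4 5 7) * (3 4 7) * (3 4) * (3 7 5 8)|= |(3 7 5 4 8)|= 5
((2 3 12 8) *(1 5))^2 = (2 12)(3 8)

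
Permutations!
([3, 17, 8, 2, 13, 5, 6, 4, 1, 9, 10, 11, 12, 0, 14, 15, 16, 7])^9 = [0, 1, 2, 3, 4, 5, 6, 7, 8, 9, 10, 11, 12, 13, 14, 15, 16, 17]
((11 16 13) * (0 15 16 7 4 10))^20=(0 11)(4 16)(7 15)(10 13)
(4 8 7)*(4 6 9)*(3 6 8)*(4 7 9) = (3 6 4)(7 8 9) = [0, 1, 2, 6, 3, 5, 4, 8, 9, 7]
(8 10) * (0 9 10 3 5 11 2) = (0 9 10 8 3 5 11 2) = [9, 1, 0, 5, 4, 11, 6, 7, 3, 10, 8, 2]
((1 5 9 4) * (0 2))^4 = ((0 2)(1 5 9 4))^4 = (9)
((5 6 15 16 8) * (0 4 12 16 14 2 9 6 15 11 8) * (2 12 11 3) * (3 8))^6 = (0 6 16 9 12 2 14 3 15 11 5 4 8)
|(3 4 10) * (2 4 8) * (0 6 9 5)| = 20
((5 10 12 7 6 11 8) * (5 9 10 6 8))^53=((5 6 11)(7 8 9 10 12))^53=(5 11 6)(7 10 8 12 9)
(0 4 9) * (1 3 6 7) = (0 4 9)(1 3 6 7) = [4, 3, 2, 6, 9, 5, 7, 1, 8, 0]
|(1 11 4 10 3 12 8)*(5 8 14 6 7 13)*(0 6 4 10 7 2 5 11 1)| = |(0 6 2 5 8)(3 12 14 4 7 13 11 10)| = 40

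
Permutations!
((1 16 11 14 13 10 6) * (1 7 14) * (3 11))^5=((1 16 3 11)(6 7 14 13 10))^5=(1 16 3 11)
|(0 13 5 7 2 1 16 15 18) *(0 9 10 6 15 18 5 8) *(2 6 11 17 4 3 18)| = |(0 13 8)(1 16 2)(3 18 9 10 11 17 4)(5 7 6 15)| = 84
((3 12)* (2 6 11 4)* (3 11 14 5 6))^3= (14)(2 11 3 4 12)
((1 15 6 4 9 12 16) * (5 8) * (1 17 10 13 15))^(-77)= (4 17 6 16 15 12 13 9 10)(5 8)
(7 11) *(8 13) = (7 11)(8 13) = [0, 1, 2, 3, 4, 5, 6, 11, 13, 9, 10, 7, 12, 8]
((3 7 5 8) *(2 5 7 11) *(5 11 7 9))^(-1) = (2 11)(3 8 5 9 7)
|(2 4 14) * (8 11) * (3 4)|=|(2 3 4 14)(8 11)|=4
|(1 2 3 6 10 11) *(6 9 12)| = 8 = |(1 2 3 9 12 6 10 11)|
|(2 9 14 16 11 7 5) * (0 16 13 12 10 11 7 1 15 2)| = |(0 16 7 5)(1 15 2 9 14 13 12 10 11)| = 36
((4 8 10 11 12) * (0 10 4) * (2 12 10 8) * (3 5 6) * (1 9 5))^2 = ((0 8 4 2 12)(1 9 5 6 3)(10 11))^2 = (0 4 12 8 2)(1 5 3 9 6)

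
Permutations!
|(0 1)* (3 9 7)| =6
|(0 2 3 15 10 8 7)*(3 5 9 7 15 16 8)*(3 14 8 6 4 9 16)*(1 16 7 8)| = 36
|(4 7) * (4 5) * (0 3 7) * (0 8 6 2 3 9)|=|(0 9)(2 3 7 5 4 8 6)|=14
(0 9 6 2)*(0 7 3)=(0 9 6 2 7 3)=[9, 1, 7, 0, 4, 5, 2, 3, 8, 6]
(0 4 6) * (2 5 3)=(0 4 6)(2 5 3)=[4, 1, 5, 2, 6, 3, 0]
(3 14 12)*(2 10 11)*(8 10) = (2 8 10 11)(3 14 12) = [0, 1, 8, 14, 4, 5, 6, 7, 10, 9, 11, 2, 3, 13, 12]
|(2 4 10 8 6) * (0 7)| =10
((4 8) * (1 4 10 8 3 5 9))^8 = (10)(1 5 4 9 3)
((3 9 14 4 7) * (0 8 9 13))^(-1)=((0 8 9 14 4 7 3 13))^(-1)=(0 13 3 7 4 14 9 8)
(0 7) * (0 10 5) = (0 7 10 5) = [7, 1, 2, 3, 4, 0, 6, 10, 8, 9, 5]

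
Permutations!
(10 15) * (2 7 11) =(2 7 11)(10 15) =[0, 1, 7, 3, 4, 5, 6, 11, 8, 9, 15, 2, 12, 13, 14, 10]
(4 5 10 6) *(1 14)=(1 14)(4 5 10 6)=[0, 14, 2, 3, 5, 10, 4, 7, 8, 9, 6, 11, 12, 13, 1]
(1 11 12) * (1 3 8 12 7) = (1 11 7)(3 8 12) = [0, 11, 2, 8, 4, 5, 6, 1, 12, 9, 10, 7, 3]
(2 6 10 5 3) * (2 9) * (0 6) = (0 6 10 5 3 9 2) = [6, 1, 0, 9, 4, 3, 10, 7, 8, 2, 5]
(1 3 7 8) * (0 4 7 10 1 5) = (0 4 7 8 5)(1 3 10) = [4, 3, 2, 10, 7, 0, 6, 8, 5, 9, 1]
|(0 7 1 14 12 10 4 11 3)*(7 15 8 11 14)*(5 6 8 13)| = 8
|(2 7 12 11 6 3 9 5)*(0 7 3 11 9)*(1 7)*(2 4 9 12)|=30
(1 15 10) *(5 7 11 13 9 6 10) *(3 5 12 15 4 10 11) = [0, 4, 2, 5, 10, 7, 11, 3, 8, 6, 1, 13, 15, 9, 14, 12] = (1 4 10)(3 5 7)(6 11 13 9)(12 15)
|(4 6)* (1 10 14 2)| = |(1 10 14 2)(4 6)| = 4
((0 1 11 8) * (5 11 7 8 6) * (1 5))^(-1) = (0 8 7 1 6 11 5)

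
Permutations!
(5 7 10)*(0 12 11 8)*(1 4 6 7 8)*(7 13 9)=[12, 4, 2, 3, 6, 8, 13, 10, 0, 7, 5, 1, 11, 9]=(0 12 11 1 4 6 13 9 7 10 5 8)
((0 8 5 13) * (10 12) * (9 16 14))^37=(0 8 5 13)(9 16 14)(10 12)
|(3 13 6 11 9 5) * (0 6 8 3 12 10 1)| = 24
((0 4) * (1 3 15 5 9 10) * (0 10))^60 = ((0 4 10 1 3 15 5 9))^60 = (0 3)(1 9)(4 15)(5 10)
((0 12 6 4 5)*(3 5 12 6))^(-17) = (0 6 4 12 3 5)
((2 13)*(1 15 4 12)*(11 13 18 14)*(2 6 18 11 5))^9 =(1 15 4 12)(2 13 18 5 11 6 14)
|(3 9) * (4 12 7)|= |(3 9)(4 12 7)|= 6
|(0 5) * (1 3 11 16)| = 4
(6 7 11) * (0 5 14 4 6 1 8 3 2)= (0 5 14 4 6 7 11 1 8 3 2)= [5, 8, 0, 2, 6, 14, 7, 11, 3, 9, 10, 1, 12, 13, 4]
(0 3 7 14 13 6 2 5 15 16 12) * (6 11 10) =(0 3 7 14 13 11 10 6 2 5 15 16 12) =[3, 1, 5, 7, 4, 15, 2, 14, 8, 9, 6, 10, 0, 11, 13, 16, 12]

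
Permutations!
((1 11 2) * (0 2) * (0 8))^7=((0 2 1 11 8))^7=(0 1 8 2 11)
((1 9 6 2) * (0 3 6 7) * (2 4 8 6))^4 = (0 9 2)(1 3 7)(4 8 6)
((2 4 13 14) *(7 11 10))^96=(14)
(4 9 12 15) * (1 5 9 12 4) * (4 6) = (1 5 9 6 4 12 15) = [0, 5, 2, 3, 12, 9, 4, 7, 8, 6, 10, 11, 15, 13, 14, 1]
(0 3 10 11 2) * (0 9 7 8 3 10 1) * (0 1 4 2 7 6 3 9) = (0 10 11 7 8 9 6 3 4 2) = [10, 1, 0, 4, 2, 5, 3, 8, 9, 6, 11, 7]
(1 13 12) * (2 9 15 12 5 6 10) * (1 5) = (1 13)(2 9 15 12 5 6 10) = [0, 13, 9, 3, 4, 6, 10, 7, 8, 15, 2, 11, 5, 1, 14, 12]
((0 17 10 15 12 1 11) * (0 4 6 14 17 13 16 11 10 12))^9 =(0 1 14 11)(4 13 10 17)(6 16 15 12)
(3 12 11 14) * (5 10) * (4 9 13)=[0, 1, 2, 12, 9, 10, 6, 7, 8, 13, 5, 14, 11, 4, 3]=(3 12 11 14)(4 9 13)(5 10)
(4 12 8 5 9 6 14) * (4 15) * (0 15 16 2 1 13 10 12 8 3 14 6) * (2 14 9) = (0 15 4 8 5 2 1 13 10 12 3 9)(14 16) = [15, 13, 1, 9, 8, 2, 6, 7, 5, 0, 12, 11, 3, 10, 16, 4, 14]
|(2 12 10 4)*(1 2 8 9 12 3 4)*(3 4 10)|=|(1 2 4 8 9 12 3 10)|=8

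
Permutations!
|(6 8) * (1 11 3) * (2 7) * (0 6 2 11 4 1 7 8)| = 6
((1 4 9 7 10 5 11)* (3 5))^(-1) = (1 11 5 3 10 7 9 4)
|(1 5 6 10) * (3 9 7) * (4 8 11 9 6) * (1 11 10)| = |(1 5 4 8 10 11 9 7 3 6)| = 10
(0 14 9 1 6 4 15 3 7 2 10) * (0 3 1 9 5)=(0 14 5)(1 6 4 15)(2 10 3 7)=[14, 6, 10, 7, 15, 0, 4, 2, 8, 9, 3, 11, 12, 13, 5, 1]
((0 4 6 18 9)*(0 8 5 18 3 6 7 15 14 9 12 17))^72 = ((0 4 7 15 14 9 8 5 18 12 17)(3 6))^72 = (0 8 4 5 7 18 15 12 14 17 9)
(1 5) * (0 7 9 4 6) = (0 7 9 4 6)(1 5) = [7, 5, 2, 3, 6, 1, 0, 9, 8, 4]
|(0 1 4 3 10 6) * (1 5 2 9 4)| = 8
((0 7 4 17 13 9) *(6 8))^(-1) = ((0 7 4 17 13 9)(6 8))^(-1) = (0 9 13 17 4 7)(6 8)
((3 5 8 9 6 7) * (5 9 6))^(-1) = (3 7 6 8 5 9)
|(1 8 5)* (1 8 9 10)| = 6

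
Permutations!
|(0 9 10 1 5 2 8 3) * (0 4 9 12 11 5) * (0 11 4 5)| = 28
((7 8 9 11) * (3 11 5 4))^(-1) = ((3 11 7 8 9 5 4))^(-1) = (3 4 5 9 8 7 11)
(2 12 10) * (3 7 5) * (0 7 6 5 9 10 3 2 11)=(0 7 9 10 11)(2 12 3 6 5)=[7, 1, 12, 6, 4, 2, 5, 9, 8, 10, 11, 0, 3]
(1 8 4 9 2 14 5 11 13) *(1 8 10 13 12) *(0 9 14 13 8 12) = (0 9 2 13 12 1 10 8 4 14 5 11) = [9, 10, 13, 3, 14, 11, 6, 7, 4, 2, 8, 0, 1, 12, 5]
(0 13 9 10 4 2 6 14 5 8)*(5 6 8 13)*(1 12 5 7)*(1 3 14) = [7, 12, 8, 14, 2, 13, 1, 3, 0, 10, 4, 11, 5, 9, 6] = (0 7 3 14 6 1 12 5 13 9 10 4 2 8)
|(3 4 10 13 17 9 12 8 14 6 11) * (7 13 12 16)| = |(3 4 10 12 8 14 6 11)(7 13 17 9 16)| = 40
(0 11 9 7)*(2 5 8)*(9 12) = (0 11 12 9 7)(2 5 8) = [11, 1, 5, 3, 4, 8, 6, 0, 2, 7, 10, 12, 9]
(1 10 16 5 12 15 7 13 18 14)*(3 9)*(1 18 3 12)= (1 10 16 5)(3 9 12 15 7 13)(14 18)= [0, 10, 2, 9, 4, 1, 6, 13, 8, 12, 16, 11, 15, 3, 18, 7, 5, 17, 14]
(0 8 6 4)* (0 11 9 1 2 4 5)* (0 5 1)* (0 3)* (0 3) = [8, 2, 4, 3, 11, 5, 1, 7, 6, 0, 10, 9] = (0 8 6 1 2 4 11 9)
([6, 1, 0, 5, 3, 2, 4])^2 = (0 4 5)(2 6 3)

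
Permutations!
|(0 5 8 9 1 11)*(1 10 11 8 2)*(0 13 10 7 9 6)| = |(0 5 2 1 8 6)(7 9)(10 11 13)| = 6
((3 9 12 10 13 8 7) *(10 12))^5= (3 7 8 13 10 9)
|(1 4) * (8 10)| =2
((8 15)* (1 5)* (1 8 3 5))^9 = ((3 5 8 15))^9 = (3 5 8 15)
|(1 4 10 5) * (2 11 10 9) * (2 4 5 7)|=4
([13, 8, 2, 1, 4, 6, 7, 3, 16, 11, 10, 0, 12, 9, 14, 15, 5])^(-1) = (0 11 9 13)(1 3 7 6 5 16 8)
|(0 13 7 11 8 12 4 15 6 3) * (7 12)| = |(0 13 12 4 15 6 3)(7 11 8)| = 21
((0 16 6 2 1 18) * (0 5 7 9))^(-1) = ((0 16 6 2 1 18 5 7 9))^(-1) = (0 9 7 5 18 1 2 6 16)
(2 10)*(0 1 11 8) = (0 1 11 8)(2 10) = [1, 11, 10, 3, 4, 5, 6, 7, 0, 9, 2, 8]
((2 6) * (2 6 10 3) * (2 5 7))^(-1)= (2 7 5 3 10)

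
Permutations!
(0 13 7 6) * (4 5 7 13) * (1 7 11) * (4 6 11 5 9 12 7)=(13)(0 6)(1 4 9 12 7 11)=[6, 4, 2, 3, 9, 5, 0, 11, 8, 12, 10, 1, 7, 13]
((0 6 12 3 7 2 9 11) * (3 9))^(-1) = ((0 6 12 9 11)(2 3 7))^(-1) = (0 11 9 12 6)(2 7 3)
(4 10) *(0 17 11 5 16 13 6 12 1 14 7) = (0 17 11 5 16 13 6 12 1 14 7)(4 10) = [17, 14, 2, 3, 10, 16, 12, 0, 8, 9, 4, 5, 1, 6, 7, 15, 13, 11]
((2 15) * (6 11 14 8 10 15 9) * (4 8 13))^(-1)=((2 9 6 11 14 13 4 8 10 15))^(-1)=(2 15 10 8 4 13 14 11 6 9)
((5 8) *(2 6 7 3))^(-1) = (2 3 7 6)(5 8)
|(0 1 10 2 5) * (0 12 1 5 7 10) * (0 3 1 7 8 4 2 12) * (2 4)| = 6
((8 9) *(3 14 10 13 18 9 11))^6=(3 8 18 10)(9 13 14 11)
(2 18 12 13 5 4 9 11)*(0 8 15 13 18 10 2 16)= (0 8 15 13 5 4 9 11 16)(2 10)(12 18)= [8, 1, 10, 3, 9, 4, 6, 7, 15, 11, 2, 16, 18, 5, 14, 13, 0, 17, 12]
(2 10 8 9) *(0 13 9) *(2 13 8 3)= [8, 1, 10, 2, 4, 5, 6, 7, 0, 13, 3, 11, 12, 9]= (0 8)(2 10 3)(9 13)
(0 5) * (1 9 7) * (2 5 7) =(0 7 1 9 2 5) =[7, 9, 5, 3, 4, 0, 6, 1, 8, 2]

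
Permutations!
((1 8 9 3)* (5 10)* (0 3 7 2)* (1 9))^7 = ((0 3 9 7 2)(1 8)(5 10))^7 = (0 9 2 3 7)(1 8)(5 10)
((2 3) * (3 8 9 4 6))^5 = ((2 8 9 4 6 3))^5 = (2 3 6 4 9 8)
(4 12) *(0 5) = (0 5)(4 12) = [5, 1, 2, 3, 12, 0, 6, 7, 8, 9, 10, 11, 4]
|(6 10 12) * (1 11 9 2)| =12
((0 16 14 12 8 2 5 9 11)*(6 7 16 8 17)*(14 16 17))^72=(17)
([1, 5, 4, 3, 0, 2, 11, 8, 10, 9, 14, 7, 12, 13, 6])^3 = [2, 4, 1, 3, 5, 0, 8, 14, 6, 9, 11, 10, 12, 13, 7]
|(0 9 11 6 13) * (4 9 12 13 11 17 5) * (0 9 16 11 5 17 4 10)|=10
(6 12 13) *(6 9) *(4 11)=(4 11)(6 12 13 9)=[0, 1, 2, 3, 11, 5, 12, 7, 8, 6, 10, 4, 13, 9]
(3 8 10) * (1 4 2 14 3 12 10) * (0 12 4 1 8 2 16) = (0 12 10 4 16)(2 14 3) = [12, 1, 14, 2, 16, 5, 6, 7, 8, 9, 4, 11, 10, 13, 3, 15, 0]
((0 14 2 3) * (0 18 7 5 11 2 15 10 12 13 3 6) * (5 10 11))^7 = (0 14 15 11 2 6)(3 18 7 10 12 13)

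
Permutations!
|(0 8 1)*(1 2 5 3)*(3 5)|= 5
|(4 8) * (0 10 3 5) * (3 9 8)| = 7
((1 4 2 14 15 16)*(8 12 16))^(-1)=((1 4 2 14 15 8 12 16))^(-1)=(1 16 12 8 15 14 2 4)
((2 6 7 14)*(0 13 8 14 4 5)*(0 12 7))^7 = ((0 13 8 14 2 6)(4 5 12 7))^7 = (0 13 8 14 2 6)(4 7 12 5)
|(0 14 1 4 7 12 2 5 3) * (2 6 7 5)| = 6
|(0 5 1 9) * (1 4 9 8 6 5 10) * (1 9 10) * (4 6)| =|(0 1 8 4 10 9)(5 6)| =6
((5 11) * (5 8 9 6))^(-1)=((5 11 8 9 6))^(-1)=(5 6 9 8 11)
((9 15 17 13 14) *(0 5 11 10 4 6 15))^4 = ((0 5 11 10 4 6 15 17 13 14 9))^4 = (0 4 13 5 6 14 11 15 9 10 17)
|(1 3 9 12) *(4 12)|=5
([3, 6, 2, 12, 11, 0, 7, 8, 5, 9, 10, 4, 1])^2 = (0 12 6 8)(1 7 5 3)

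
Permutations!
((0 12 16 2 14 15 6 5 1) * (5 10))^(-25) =((0 12 16 2 14 15 6 10 5 1))^(-25) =(0 15)(1 14)(2 5)(6 12)(10 16)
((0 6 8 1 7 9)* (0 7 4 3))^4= (9)(0 4 8)(1 6 3)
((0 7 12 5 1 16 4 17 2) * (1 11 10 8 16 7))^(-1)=((0 1 7 12 5 11 10 8 16 4 17 2))^(-1)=(0 2 17 4 16 8 10 11 5 12 7 1)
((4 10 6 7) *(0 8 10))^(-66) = (10)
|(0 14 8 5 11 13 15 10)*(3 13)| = |(0 14 8 5 11 3 13 15 10)| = 9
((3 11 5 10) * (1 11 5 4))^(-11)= (1 11 4)(3 5 10)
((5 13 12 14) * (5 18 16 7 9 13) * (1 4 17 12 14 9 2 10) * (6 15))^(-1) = (1 10 2 7 16 18 14 13 9 12 17 4)(6 15)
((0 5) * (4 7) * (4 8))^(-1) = ((0 5)(4 7 8))^(-1) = (0 5)(4 8 7)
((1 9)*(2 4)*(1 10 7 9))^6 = ((2 4)(7 9 10))^6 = (10)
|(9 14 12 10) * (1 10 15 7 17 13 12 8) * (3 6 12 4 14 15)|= |(1 10 9 15 7 17 13 4 14 8)(3 6 12)|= 30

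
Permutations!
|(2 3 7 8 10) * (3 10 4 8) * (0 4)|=6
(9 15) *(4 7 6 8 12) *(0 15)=(0 15 9)(4 7 6 8 12)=[15, 1, 2, 3, 7, 5, 8, 6, 12, 0, 10, 11, 4, 13, 14, 9]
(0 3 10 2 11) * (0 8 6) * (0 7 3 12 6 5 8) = [12, 1, 11, 10, 4, 8, 7, 3, 5, 9, 2, 0, 6] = (0 12 6 7 3 10 2 11)(5 8)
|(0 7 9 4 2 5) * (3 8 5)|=8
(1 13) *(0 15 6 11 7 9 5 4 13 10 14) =(0 15 6 11 7 9 5 4 13 1 10 14) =[15, 10, 2, 3, 13, 4, 11, 9, 8, 5, 14, 7, 12, 1, 0, 6]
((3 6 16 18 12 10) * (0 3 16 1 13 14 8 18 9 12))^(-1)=(0 18 8 14 13 1 6 3)(9 16 10 12)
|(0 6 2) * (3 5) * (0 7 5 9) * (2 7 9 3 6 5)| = 6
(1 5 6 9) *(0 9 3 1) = [9, 5, 2, 1, 4, 6, 3, 7, 8, 0] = (0 9)(1 5 6 3)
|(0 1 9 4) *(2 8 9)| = 6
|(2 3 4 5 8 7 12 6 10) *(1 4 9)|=|(1 4 5 8 7 12 6 10 2 3 9)|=11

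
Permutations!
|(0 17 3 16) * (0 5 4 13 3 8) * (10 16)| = |(0 17 8)(3 10 16 5 4 13)| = 6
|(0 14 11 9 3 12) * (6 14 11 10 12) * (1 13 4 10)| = |(0 11 9 3 6 14 1 13 4 10 12)| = 11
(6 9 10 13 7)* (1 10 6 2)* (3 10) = (1 3 10 13 7 2)(6 9) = [0, 3, 1, 10, 4, 5, 9, 2, 8, 6, 13, 11, 12, 7]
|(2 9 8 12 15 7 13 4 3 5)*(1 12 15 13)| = |(1 12 13 4 3 5 2 9 8 15 7)| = 11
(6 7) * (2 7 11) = (2 7 6 11) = [0, 1, 7, 3, 4, 5, 11, 6, 8, 9, 10, 2]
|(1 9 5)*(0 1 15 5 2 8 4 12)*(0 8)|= 12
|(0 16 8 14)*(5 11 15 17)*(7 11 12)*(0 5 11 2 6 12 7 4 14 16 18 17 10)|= |(0 18 17 11 15 10)(2 6 12 4 14 5 7)(8 16)|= 42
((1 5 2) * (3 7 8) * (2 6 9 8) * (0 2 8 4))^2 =(0 1 6 4 2 5 9)(3 8 7)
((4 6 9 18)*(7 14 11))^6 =(4 9)(6 18)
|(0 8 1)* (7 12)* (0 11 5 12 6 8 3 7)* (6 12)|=|(0 3 7 12)(1 11 5 6 8)|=20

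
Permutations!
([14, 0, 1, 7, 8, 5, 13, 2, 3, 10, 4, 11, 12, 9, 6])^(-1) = [1, 2, 7, 8, 10, 5, 14, 3, 4, 13, 9, 11, 12, 6, 0]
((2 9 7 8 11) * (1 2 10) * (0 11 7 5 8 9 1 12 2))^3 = (0 12)(1 10)(2 11)(5 9 7 8)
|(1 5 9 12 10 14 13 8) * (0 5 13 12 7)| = |(0 5 9 7)(1 13 8)(10 14 12)| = 12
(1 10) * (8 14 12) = (1 10)(8 14 12) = [0, 10, 2, 3, 4, 5, 6, 7, 14, 9, 1, 11, 8, 13, 12]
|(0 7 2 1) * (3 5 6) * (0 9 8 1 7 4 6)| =|(0 4 6 3 5)(1 9 8)(2 7)| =30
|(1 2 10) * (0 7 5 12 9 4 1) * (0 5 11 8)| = |(0 7 11 8)(1 2 10 5 12 9 4)| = 28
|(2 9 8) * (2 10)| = |(2 9 8 10)| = 4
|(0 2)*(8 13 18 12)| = 4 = |(0 2)(8 13 18 12)|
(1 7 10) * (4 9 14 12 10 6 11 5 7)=(1 4 9 14 12 10)(5 7 6 11)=[0, 4, 2, 3, 9, 7, 11, 6, 8, 14, 1, 5, 10, 13, 12]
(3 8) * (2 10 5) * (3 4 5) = (2 10 3 8 4 5) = [0, 1, 10, 8, 5, 2, 6, 7, 4, 9, 3]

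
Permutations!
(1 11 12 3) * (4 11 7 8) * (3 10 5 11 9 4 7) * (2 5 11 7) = [0, 3, 5, 1, 9, 7, 6, 8, 2, 4, 11, 12, 10] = (1 3)(2 5 7 8)(4 9)(10 11 12)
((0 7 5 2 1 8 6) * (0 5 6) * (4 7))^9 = ((0 4 7 6 5 2 1 8))^9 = (0 4 7 6 5 2 1 8)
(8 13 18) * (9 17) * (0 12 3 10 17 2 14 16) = [12, 1, 14, 10, 4, 5, 6, 7, 13, 2, 17, 11, 3, 18, 16, 15, 0, 9, 8] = (0 12 3 10 17 9 2 14 16)(8 13 18)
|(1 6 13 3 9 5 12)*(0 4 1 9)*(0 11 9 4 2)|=18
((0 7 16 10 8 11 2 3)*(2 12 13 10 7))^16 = (16)(0 2 3)(8 11 12 13 10)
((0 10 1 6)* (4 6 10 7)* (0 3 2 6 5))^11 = (0 5 4 7)(1 10)(2 3 6)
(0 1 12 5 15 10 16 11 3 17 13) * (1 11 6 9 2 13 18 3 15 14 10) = (0 11 15 1 12 5 14 10 16 6 9 2 13)(3 17 18) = [11, 12, 13, 17, 4, 14, 9, 7, 8, 2, 16, 15, 5, 0, 10, 1, 6, 18, 3]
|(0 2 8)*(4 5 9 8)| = 6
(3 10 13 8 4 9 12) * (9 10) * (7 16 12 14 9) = (3 7 16 12)(4 10 13 8)(9 14) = [0, 1, 2, 7, 10, 5, 6, 16, 4, 14, 13, 11, 3, 8, 9, 15, 12]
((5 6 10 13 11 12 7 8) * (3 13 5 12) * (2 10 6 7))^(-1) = ((2 10 5 7 8 12)(3 13 11))^(-1) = (2 12 8 7 5 10)(3 11 13)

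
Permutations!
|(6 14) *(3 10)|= |(3 10)(6 14)|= 2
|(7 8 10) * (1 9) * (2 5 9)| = |(1 2 5 9)(7 8 10)| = 12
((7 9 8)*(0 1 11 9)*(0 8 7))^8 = (0 11 7)(1 9 8)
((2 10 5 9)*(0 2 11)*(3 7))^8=(0 10 9)(2 5 11)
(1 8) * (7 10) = [0, 8, 2, 3, 4, 5, 6, 10, 1, 9, 7] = (1 8)(7 10)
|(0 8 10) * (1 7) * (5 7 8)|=|(0 5 7 1 8 10)|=6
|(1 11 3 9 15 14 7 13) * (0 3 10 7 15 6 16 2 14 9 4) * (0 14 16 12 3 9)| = |(0 9 6 12 3 4 14 15)(1 11 10 7 13)(2 16)| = 40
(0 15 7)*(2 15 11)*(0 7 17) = (0 11 2 15 17) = [11, 1, 15, 3, 4, 5, 6, 7, 8, 9, 10, 2, 12, 13, 14, 17, 16, 0]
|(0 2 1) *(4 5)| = 6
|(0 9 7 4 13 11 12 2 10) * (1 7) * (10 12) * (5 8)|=8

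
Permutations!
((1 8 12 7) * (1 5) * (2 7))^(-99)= ((1 8 12 2 7 5))^(-99)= (1 2)(5 12)(7 8)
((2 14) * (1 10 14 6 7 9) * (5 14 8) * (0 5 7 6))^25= (0 5 14 2)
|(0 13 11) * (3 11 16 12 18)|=7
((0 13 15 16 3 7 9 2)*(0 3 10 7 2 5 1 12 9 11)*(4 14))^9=(0 15 10 11 13 16 7)(1 12 9 5)(2 3)(4 14)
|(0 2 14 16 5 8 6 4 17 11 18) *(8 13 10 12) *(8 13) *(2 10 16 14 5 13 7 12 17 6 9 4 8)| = |(0 10 17 11 18)(2 5)(4 6 8 9)(7 12)(13 16)| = 20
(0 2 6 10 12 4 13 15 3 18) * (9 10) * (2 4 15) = [4, 1, 6, 18, 13, 5, 9, 7, 8, 10, 12, 11, 15, 2, 14, 3, 16, 17, 0] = (0 4 13 2 6 9 10 12 15 3 18)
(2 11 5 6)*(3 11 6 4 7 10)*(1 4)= (1 4 7 10 3 11 5)(2 6)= [0, 4, 6, 11, 7, 1, 2, 10, 8, 9, 3, 5]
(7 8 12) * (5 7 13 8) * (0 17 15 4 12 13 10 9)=(0 17 15 4 12 10 9)(5 7)(8 13)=[17, 1, 2, 3, 12, 7, 6, 5, 13, 0, 9, 11, 10, 8, 14, 4, 16, 15]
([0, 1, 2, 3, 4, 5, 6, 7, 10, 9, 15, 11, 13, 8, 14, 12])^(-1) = (8 13 12 15 10)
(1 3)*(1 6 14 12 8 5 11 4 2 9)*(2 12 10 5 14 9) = (1 3 6 9)(4 12 8 14 10 5 11) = [0, 3, 2, 6, 12, 11, 9, 7, 14, 1, 5, 4, 8, 13, 10]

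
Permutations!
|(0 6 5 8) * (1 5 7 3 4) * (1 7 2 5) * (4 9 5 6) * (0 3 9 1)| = |(0 4 7 9 5 8 3 1)(2 6)| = 8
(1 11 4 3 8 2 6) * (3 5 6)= (1 11 4 5 6)(2 3 8)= [0, 11, 3, 8, 5, 6, 1, 7, 2, 9, 10, 4]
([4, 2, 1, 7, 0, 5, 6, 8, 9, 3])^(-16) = [0, 1, 2, 3, 4, 5, 6, 7, 8, 9]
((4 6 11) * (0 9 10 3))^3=(11)(0 3 10 9)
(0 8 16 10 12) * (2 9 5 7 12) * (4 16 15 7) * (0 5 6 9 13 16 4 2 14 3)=[8, 1, 13, 0, 4, 2, 9, 12, 15, 6, 14, 11, 5, 16, 3, 7, 10]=(0 8 15 7 12 5 2 13 16 10 14 3)(6 9)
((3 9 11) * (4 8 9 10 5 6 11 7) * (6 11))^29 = ((3 10 5 11)(4 8 9 7))^29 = (3 10 5 11)(4 8 9 7)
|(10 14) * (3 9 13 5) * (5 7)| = 10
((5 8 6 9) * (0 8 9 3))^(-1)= (0 3 6 8)(5 9)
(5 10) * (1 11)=(1 11)(5 10)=[0, 11, 2, 3, 4, 10, 6, 7, 8, 9, 5, 1]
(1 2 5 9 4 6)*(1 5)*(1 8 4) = (1 2 8 4 6 5 9) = [0, 2, 8, 3, 6, 9, 5, 7, 4, 1]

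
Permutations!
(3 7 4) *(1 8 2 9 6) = (1 8 2 9 6)(3 7 4) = [0, 8, 9, 7, 3, 5, 1, 4, 2, 6]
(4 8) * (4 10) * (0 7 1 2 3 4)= (0 7 1 2 3 4 8 10)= [7, 2, 3, 4, 8, 5, 6, 1, 10, 9, 0]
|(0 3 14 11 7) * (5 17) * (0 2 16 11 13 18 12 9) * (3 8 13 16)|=6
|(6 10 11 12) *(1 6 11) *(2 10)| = |(1 6 2 10)(11 12)| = 4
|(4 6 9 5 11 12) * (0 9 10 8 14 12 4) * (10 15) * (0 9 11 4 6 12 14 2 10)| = 12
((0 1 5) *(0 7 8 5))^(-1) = (0 1)(5 8 7)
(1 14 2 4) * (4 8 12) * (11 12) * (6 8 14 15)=(1 15 6 8 11 12 4)(2 14)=[0, 15, 14, 3, 1, 5, 8, 7, 11, 9, 10, 12, 4, 13, 2, 6]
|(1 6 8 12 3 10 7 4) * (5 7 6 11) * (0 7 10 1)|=24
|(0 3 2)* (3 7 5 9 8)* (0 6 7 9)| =|(0 9 8 3 2 6 7 5)| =8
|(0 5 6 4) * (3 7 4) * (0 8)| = |(0 5 6 3 7 4 8)| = 7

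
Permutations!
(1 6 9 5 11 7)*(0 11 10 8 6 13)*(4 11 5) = (0 5 10 8 6 9 4 11 7 1 13) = [5, 13, 2, 3, 11, 10, 9, 1, 6, 4, 8, 7, 12, 0]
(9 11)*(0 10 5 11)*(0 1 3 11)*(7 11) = (0 10 5)(1 3 7 11 9) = [10, 3, 2, 7, 4, 0, 6, 11, 8, 1, 5, 9]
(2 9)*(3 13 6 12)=(2 9)(3 13 6 12)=[0, 1, 9, 13, 4, 5, 12, 7, 8, 2, 10, 11, 3, 6]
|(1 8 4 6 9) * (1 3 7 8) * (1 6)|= |(1 6 9 3 7 8 4)|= 7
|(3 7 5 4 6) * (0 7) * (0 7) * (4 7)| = |(3 4 6)(5 7)| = 6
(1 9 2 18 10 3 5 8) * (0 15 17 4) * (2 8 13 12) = [15, 9, 18, 5, 0, 13, 6, 7, 1, 8, 3, 11, 2, 12, 14, 17, 16, 4, 10] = (0 15 17 4)(1 9 8)(2 18 10 3 5 13 12)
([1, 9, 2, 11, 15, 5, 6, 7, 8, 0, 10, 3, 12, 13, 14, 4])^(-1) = [9, 0, 2, 11, 15, 5, 6, 7, 8, 1, 10, 3, 12, 13, 14, 4]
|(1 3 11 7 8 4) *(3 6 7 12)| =15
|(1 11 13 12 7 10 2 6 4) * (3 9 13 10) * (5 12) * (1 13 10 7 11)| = 11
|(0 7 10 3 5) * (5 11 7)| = |(0 5)(3 11 7 10)| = 4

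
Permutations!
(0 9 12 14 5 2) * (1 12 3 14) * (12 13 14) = (0 9 3 12 1 13 14 5 2) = [9, 13, 0, 12, 4, 2, 6, 7, 8, 3, 10, 11, 1, 14, 5]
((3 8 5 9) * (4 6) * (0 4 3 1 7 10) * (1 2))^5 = (0 5 10 8 7 3 1 6 2 4 9)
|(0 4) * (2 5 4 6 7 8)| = |(0 6 7 8 2 5 4)| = 7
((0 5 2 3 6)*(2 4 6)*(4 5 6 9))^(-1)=(0 6)(2 3)(4 9)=((0 6)(2 3)(4 9))^(-1)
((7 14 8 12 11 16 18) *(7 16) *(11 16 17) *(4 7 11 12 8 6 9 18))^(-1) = ((4 7 14 6 9 18 17 12 16))^(-1) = (4 16 12 17 18 9 6 14 7)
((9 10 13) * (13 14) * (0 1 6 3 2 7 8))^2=((0 1 6 3 2 7 8)(9 10 14 13))^2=(0 6 2 8 1 3 7)(9 14)(10 13)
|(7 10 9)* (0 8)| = 6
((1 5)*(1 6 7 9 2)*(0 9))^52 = (0 1 7 2 6 9 5)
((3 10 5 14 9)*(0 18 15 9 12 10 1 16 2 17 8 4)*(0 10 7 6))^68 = ((0 18 15 9 3 1 16 2 17 8 4 10 5 14 12 7 6))^68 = (18)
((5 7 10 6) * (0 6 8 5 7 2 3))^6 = (0 2 8 7)(3 5 10 6)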